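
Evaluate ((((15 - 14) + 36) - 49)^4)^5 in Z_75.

15 - 14 = 1
1 + 36 = 37
37 - 49 = -12 ≡ 63 (mod 75)
(63)^4 ≡ 36 (mod 75)
(36)^5 ≡ 51 (mod 75)

51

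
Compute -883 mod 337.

-883 = -3×337 + 128, so -883 ≡ 128 (mod 337).

128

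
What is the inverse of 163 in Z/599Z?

Run the extended Euclidean algorithm:
599 = 3*163 + 110
163 = 1*110 + 53
110 = 2*53 + 4
53 = 13*4 + 1
4 = 4*1 + 0
gcd(163, 599) = 1, so the inverse exists.
Bézout: 1 = −40*599 + 147*163.
So 163⁻¹ ≡ 147 (mod 599).

147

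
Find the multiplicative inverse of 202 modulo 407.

135

Apply the Euclidean algorithm and back-substitute:
407 = 2*202 + 3
202 = 67*3 + 1
3 = 3*1 + 0
gcd(202, 407) = 1, so the inverse exists.
Back-substitute for 1:
1 = 1*202 − 67*3
  = −67*407 + 135*202
So 202⁻¹ ≡ 135 (mod 407).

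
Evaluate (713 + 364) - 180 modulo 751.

146

713 + 364 = 1077 ≡ 326 (mod 751)
326 - 180 = 146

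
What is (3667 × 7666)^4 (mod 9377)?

3667 × 7666 = 28111222 ≡ 8353 (mod 9377)
(8353)^4 ≡ 5951 (mod 9377)

5951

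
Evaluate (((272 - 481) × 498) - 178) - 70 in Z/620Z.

450

272 - 481 = -209 ≡ 411 (mod 620)
411 × 498 = 204678 ≡ 78 (mod 620)
78 - 178 = -100 ≡ 520 (mod 620)
520 - 70 = 450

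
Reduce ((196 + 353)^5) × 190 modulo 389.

184

196 + 353 = 549 ≡ 160 (mod 389)
(160)^5 ≡ 132 (mod 389)
132 × 190 = 25080 ≡ 184 (mod 389)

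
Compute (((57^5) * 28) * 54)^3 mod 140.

84

(57)^5 ≡ 57 (mod 140)
57 * 28 = 1596 ≡ 56 (mod 140)
56 * 54 = 3024 ≡ 84 (mod 140)
(84)^3 ≡ 84 (mod 140)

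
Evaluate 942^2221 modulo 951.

942^1 ≡ 942 (mod 951)
942^2 ≡ 942^2 = 887364 ≡ 81 (mod 951)
942^4 ≡ 81^2 = 6561 ≡ 855 (mod 951)
942^8 ≡ 855^2 = 731025 ≡ 657 (mod 951)
942^16 ≡ 657^2 = 431649 ≡ 846 (mod 951)
942^32 ≡ 846^2 = 715716 ≡ 564 (mod 951)
942^64 ≡ 564^2 = 318096 ≡ 462 (mod 951)
942^128 ≡ 462^2 = 213444 ≡ 420 (mod 951)
942^256 ≡ 420^2 = 176400 ≡ 465 (mod 951)
942^512 ≡ 465^2 = 216225 ≡ 348 (mod 951)
942^1024 ≡ 348^2 = 121104 ≡ 327 (mod 951)
942^2048 ≡ 327^2 = 106929 ≡ 417 (mod 951)
942^2221 = 942^2048 · 942^128 · 942^32 · 942^8 · 942^4 · 942^1 ≡ 417 · 420 · 564 · 657 · 855 · 942 (mod 951).
Accumulate the product:
417 · 420 = 175140 ≡ 156
156 · 564 = 87984 ≡ 492
492 · 657 = 323244 ≡ 855
855 · 855 = 731025 ≡ 657
657 · 942 = 618894 ≡ 744

744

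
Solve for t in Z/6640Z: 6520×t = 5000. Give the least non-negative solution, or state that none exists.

69

gcd(6520, 6640) = 40, and 40 | 5000, so solutions exist.
Divide through by 40: 163×t ≡ 125 (mod 166).
163⁻¹ ≡ 55 (mod 166).
t ≡ 55×125 ≡ 69 (mod 166).
The smallest non-negative solution is t = 69.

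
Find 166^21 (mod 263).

144

21 in binary is 10101, i.e. 21 = 16 + 4 + 1.
166^1 ≡ 166 (mod 263)
166^2 ≡ 166^2 = 27556 ≡ 204 (mod 263)
166^4 ≡ 204^2 = 41616 ≡ 62 (mod 263)
166^8 ≡ 62^2 = 3844 ≡ 162 (mod 263)
166^16 ≡ 162^2 = 26244 ≡ 207 (mod 263)
166^21 = 166^16 · 166^4 · 166^1 ≡ 207 · 62 · 166 (mod 263).
Accumulate the product:
207 · 62 = 12834 ≡ 210
210 · 166 = 34860 ≡ 144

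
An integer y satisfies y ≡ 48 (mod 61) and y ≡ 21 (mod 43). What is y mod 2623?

1268

61⁻¹ mod 43: 61*12 ≡ 1 (mod 43), so 61⁻¹ ≡ 12.
y = 48 + 61*((21 − 48)*12 mod 43) = 48 + 61*20 = 1268.
Check: 1268 mod 61 = 48, 1268 mod 43 = 21. ✓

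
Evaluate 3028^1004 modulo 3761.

By square-and-multiply:
1004 in binary is 1111101100, i.e. 1004 = 512 + 256 + 128 + 64 + 32 + 8 + 4.
3028^1 ≡ 3028 (mod 3761)
3028^2 ≡ 3028^2 = 9168784 ≡ 3227 (mod 3761)
3028^4 ≡ 3227^2 = 10413529 ≡ 3081 (mod 3761)
3028^8 ≡ 3081^2 = 9492561 ≡ 3558 (mod 3761)
3028^16 ≡ 3558^2 = 12659364 ≡ 3599 (mod 3761)
3028^32 ≡ 3599^2 = 12952801 ≡ 3678 (mod 3761)
3028^64 ≡ 3678^2 = 13527684 ≡ 3128 (mod 3761)
3028^128 ≡ 3128^2 = 9784384 ≡ 2023 (mod 3761)
3028^256 ≡ 2023^2 = 4092529 ≡ 561 (mod 3761)
3028^512 ≡ 561^2 = 314721 ≡ 2558 (mod 3761)
3028^1004 = 3028^512 * 3028^256 * 3028^128 * 3028^64 * 3028^32 * 3028^8 * 3028^4 ≡ 2558 * 561 * 2023 * 3128 * 3678 * 3558 * 3081 (mod 3761).
Accumulate the product:
2558 * 561 = 1435038 ≡ 2097
2097 * 2023 = 4242231 ≡ 3584
3584 * 3128 = 11210752 ≡ 2972
2972 * 3678 = 10931016 ≡ 1550
1550 * 3558 = 5514900 ≡ 1274
1274 * 3081 = 3925194 ≡ 2471

2471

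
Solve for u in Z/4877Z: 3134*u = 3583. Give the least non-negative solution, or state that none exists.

gcd(3134, 4877) = 1, so a unique solution mod 4877 exists.
3134⁻¹ ≡ 2868 (mod 4877).
u ≡ 2868*3583 ≡ 205 (mod 4877).

205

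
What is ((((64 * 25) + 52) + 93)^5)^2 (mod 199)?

161

64 * 25 = 1600 ≡ 8 (mod 199)
8 + 52 = 60
60 + 93 = 153
(153)^5 ≡ 34 (mod 199)
(34)^2 ≡ 161 (mod 199)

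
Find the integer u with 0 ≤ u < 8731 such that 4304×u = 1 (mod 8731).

Run the extended Euclidean algorithm:
8731 = 2*4304 + 123
4304 = 34*123 + 122
123 = 1*122 + 1
122 = 122*1 + 0
gcd(4304, 8731) = 1, so the inverse exists.
Bézout: 1 = 35*8731 − 71*4304.
So 4304⁻¹ ≡ −71 ≡ 8660 (mod 8731).

8660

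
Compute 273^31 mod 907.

Compute successive squares:
31 in binary is 11111, i.e. 31 = 16 + 8 + 4 + 2 + 1.
273^1 ≡ 273 (mod 907)
273^2 ≡ 273^2 = 74529 ≡ 155 (mod 907)
273^4 ≡ 155^2 = 24025 ≡ 443 (mod 907)
273^8 ≡ 443^2 = 196249 ≡ 337 (mod 907)
273^16 ≡ 337^2 = 113569 ≡ 194 (mod 907)
273^31 = 273^16 · 273^8 · 273^4 · 273^2 · 273^1 ≡ 194 · 337 · 443 · 155 · 273 (mod 907).
Accumulate the product:
194 · 337 = 65378 ≡ 74
74 · 443 = 32782 ≡ 130
130 · 155 = 20150 ≡ 196
196 · 273 = 53508 ≡ 902

902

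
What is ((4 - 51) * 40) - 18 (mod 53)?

10

4 - 51 = -47 ≡ 6 (mod 53)
6 * 40 = 240 ≡ 28 (mod 53)
28 - 18 = 10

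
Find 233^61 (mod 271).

61 in binary is 111101, i.e. 61 = 32 + 16 + 8 + 4 + 1.
233^1 ≡ 233 (mod 271)
233^2 ≡ 233^2 = 54289 ≡ 89 (mod 271)
233^4 ≡ 89^2 = 7921 ≡ 62 (mod 271)
233^8 ≡ 62^2 = 3844 ≡ 50 (mod 271)
233^16 ≡ 50^2 = 2500 ≡ 61 (mod 271)
233^32 ≡ 61^2 = 3721 ≡ 198 (mod 271)
233^61 = 233^32 · 233^16 · 233^8 · 233^4 · 233^1 ≡ 198 · 61 · 50 · 62 · 233 (mod 271).
Accumulate the product:
198 · 61 = 12078 ≡ 154
154 · 50 = 7700 ≡ 112
112 · 62 = 6944 ≡ 169
169 · 233 = 39377 ≡ 82

82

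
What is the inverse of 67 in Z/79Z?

46

Apply the Euclidean algorithm and back-substitute:
79 = 1·67 + 12
67 = 5·12 + 7
12 = 1·7 + 5
7 = 1·5 + 2
5 = 2·2 + 1
2 = 2·1 + 0
gcd(67, 79) = 1, so the inverse exists.
Bézout: 1 = 28·79 − 33·67.
So 67⁻¹ ≡ −33 ≡ 46 (mod 79).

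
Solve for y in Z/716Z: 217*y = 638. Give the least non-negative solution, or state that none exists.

gcd(217, 716) = 1, so a unique solution mod 716 exists.
217⁻¹ ≡ 33 (mod 716).
y ≡ 33*638 ≡ 290 (mod 716).

290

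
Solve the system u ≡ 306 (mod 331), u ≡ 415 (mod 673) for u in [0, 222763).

331⁻¹ mod 673: 331×61 ≡ 1 (mod 673), so 331⁻¹ ≡ 61.
u = 306 + 331×((415 − 306)×61 mod 673) = 306 + 331×592 = 196258.

196258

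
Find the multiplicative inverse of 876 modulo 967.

967 = 1·876 + 91
876 = 9·91 + 57
91 = 1·57 + 34
57 = 1·34 + 23
34 = 1·23 + 11
23 = 2·11 + 1
11 = 11·1 + 0
gcd(876, 967) = 1, so the inverse exists.
Bézout: 1 = −77·967 + 85·876.
So 876⁻¹ ≡ 85 (mod 967).

85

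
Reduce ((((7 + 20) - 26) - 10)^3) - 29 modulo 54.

52

7 + 20 = 27
27 - 26 = 1
1 - 10 = -9 ≡ 45 (mod 54)
(45)^3 ≡ 27 (mod 54)
27 - 29 = -2 ≡ 52 (mod 54)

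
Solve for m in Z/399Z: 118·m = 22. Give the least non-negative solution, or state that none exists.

34

gcd(118, 399) = 1, so a unique solution mod 399 exists.
118⁻¹ ≡ 328 (mod 399).
m ≡ 328·22 ≡ 34 (mod 399).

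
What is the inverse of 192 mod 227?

227 = 1·192 + 35
192 = 5·35 + 17
35 = 2·17 + 1
17 = 17·1 + 0
gcd(192, 227) = 1, so the inverse exists.
Bézout: 1 = 11·227 − 13·192.
So 192⁻¹ ≡ −13 ≡ 214 (mod 227).

214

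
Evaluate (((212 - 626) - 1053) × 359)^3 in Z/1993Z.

820

212 - 626 = -414 ≡ 1579 (mod 1993)
1579 - 1053 = 526
526 × 359 = 188834 ≡ 1492 (mod 1993)
(1492)^3 ≡ 820 (mod 1993)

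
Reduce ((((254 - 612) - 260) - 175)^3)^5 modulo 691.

254 - 612 = -358 ≡ 333 (mod 691)
333 - 260 = 73
73 - 175 = -102 ≡ 589 (mod 691)
(589)^3 ≡ 168 (mod 691)
(168)^5 ≡ 379 (mod 691)

379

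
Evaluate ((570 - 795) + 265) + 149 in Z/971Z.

189

570 - 795 = -225 ≡ 746 (mod 971)
746 + 265 = 1011 ≡ 40 (mod 971)
40 + 149 = 189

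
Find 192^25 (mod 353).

25 in binary is 11001, i.e. 25 = 16 + 8 + 1.
192^1 ≡ 192 (mod 353)
192^2 ≡ 192^2 = 36864 ≡ 152 (mod 353)
192^4 ≡ 152^2 = 23104 ≡ 159 (mod 353)
192^8 ≡ 159^2 = 25281 ≡ 218 (mod 353)
192^16 ≡ 218^2 = 47524 ≡ 222 (mod 353)
192^25 = 192^16 · 192^8 · 192^1 ≡ 222 · 218 · 192 (mod 353).
Accumulate the product:
222 · 218 = 48396 ≡ 35
35 · 192 = 6720 ≡ 13

13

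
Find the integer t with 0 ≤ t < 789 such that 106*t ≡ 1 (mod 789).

67

Run the extended Euclidean algorithm:
789 = 7·106 + 47
106 = 2·47 + 12
47 = 3·12 + 11
12 = 1·11 + 1
11 = 11·1 + 0
gcd(106, 789) = 1, so the inverse exists.
Back-substitute for 1:
1 = 1·12 − 1·11
  = −1·47 + 4·12
  = 4·106 − 9·47
  = −9·789 + 67·106
So 106⁻¹ ≡ 67 (mod 789).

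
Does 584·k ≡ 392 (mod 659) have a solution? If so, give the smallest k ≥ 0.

gcd(584, 659) = 1, so a unique solution mod 659 exists.
584⁻¹ ≡ 123 (mod 659).
k ≡ 123·392 ≡ 109 (mod 659).

109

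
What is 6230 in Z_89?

0

6230 = 70·89 + 0, so 6230 ≡ 0 (mod 89).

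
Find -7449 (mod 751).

-7449 = -10×751 + 61, so -7449 ≡ 61 (mod 751).

61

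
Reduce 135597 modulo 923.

839

135597 = 146·923 + 839, so 135597 ≡ 839 (mod 923).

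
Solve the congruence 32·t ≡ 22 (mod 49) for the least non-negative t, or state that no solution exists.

gcd(32, 49) = 1, so a unique solution mod 49 exists.
32⁻¹ ≡ 23 (mod 49).
t ≡ 23·22 ≡ 16 (mod 49).

16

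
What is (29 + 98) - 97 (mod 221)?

29 + 98 = 127
127 - 97 = 30

30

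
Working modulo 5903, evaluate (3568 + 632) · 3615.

3568 + 632 = 4200
4200 · 3615 = 15183000 ≡ 484 (mod 5903)

484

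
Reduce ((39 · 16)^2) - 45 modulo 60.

39 · 16 = 624 ≡ 24 (mod 60)
(24)^2 ≡ 36 (mod 60)
36 - 45 = -9 ≡ 51 (mod 60)

51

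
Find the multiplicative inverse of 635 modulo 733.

546

Run the extended Euclidean algorithm:
733 = 1·635 + 98
635 = 6·98 + 47
98 = 2·47 + 4
47 = 11·4 + 3
4 = 1·3 + 1
3 = 3·1 + 0
gcd(635, 733) = 1, so the inverse exists.
Bézout: 1 = 162·733 − 187·635.
So 635⁻¹ ≡ −187 ≡ 546 (mod 733).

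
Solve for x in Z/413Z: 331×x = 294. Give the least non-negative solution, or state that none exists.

gcd(331, 413) = 1, so a unique solution mod 413 exists.
331⁻¹ ≡ 277 (mod 413).
x ≡ 277×294 ≡ 77 (mod 413).

77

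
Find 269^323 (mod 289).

75

323 in binary is 101000011, i.e. 323 = 256 + 64 + 2 + 1.
269^1 ≡ 269 (mod 289)
269^2 ≡ 269^2 = 72361 ≡ 111 (mod 289)
269^4 ≡ 111^2 = 12321 ≡ 183 (mod 289)
269^8 ≡ 183^2 = 33489 ≡ 254 (mod 289)
269^16 ≡ 254^2 = 64516 ≡ 69 (mod 289)
269^32 ≡ 69^2 = 4761 ≡ 137 (mod 289)
269^64 ≡ 137^2 = 18769 ≡ 273 (mod 289)
269^128 ≡ 273^2 = 74529 ≡ 256 (mod 289)
269^256 ≡ 256^2 = 65536 ≡ 222 (mod 289)
269^323 = 269^256 × 269^64 × 269^2 × 269^1 ≡ 222 × 273 × 111 × 269 (mod 289).
Accumulate the product:
222 × 273 = 60606 ≡ 205
205 × 111 = 22755 ≡ 213
213 × 269 = 57297 ≡ 75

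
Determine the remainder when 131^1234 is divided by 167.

2

Using repeated squaring:
131^1 ≡ 131 (mod 167)
131^2 ≡ 131^2 = 17161 ≡ 127 (mod 167)
131^4 ≡ 127^2 = 16129 ≡ 97 (mod 167)
131^8 ≡ 97^2 = 9409 ≡ 57 (mod 167)
131^16 ≡ 57^2 = 3249 ≡ 76 (mod 167)
131^32 ≡ 76^2 = 5776 ≡ 98 (mod 167)
131^64 ≡ 98^2 = 9604 ≡ 85 (mod 167)
131^128 ≡ 85^2 = 7225 ≡ 44 (mod 167)
131^256 ≡ 44^2 = 1936 ≡ 99 (mod 167)
131^512 ≡ 99^2 = 9801 ≡ 115 (mod 167)
131^1024 ≡ 115^2 = 13225 ≡ 32 (mod 167)
131^1234 = 131^1024 × 131^128 × 131^64 × 131^16 × 131^2 ≡ 32 × 44 × 85 × 76 × 127 (mod 167).
Accumulate the product:
32 × 44 = 1408 ≡ 72
72 × 85 = 6120 ≡ 108
108 × 76 = 8208 ≡ 25
25 × 127 = 3175 ≡ 2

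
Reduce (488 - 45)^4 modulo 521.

90

488 - 45 = 443
(443)^4 ≡ 90 (mod 521)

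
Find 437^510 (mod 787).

653

Compute successive squares:
510 in binary is 111111110, i.e. 510 = 256 + 128 + 64 + 32 + 16 + 8 + 4 + 2.
437^1 ≡ 437 (mod 787)
437^2 ≡ 437^2 = 190969 ≡ 515 (mod 787)
437^4 ≡ 515^2 = 265225 ≡ 6 (mod 787)
437^8 ≡ 6^2 = 36 (mod 787)
437^16 ≡ 36^2 = 1296 ≡ 509 (mod 787)
437^32 ≡ 509^2 = 259081 ≡ 158 (mod 787)
437^64 ≡ 158^2 = 24964 ≡ 567 (mod 787)
437^128 ≡ 567^2 = 321489 ≡ 393 (mod 787)
437^256 ≡ 393^2 = 154449 ≡ 197 (mod 787)
437^510 = 437^256 × 437^128 × 437^64 × 437^32 × 437^16 × 437^8 × 437^4 × 437^2 ≡ 197 × 393 × 567 × 158 × 509 × 36 × 6 × 515 (mod 787).
Accumulate the product:
197 × 393 = 77421 ≡ 295
295 × 567 = 167265 ≡ 421
421 × 158 = 66518 ≡ 410
410 × 509 = 208690 ≡ 135
135 × 36 = 4860 ≡ 138
138 × 6 = 828 ≡ 41
41 × 515 = 21115 ≡ 653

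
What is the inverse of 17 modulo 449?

Apply the Euclidean algorithm and back-substitute:
449 = 26*17 + 7
17 = 2*7 + 3
7 = 2*3 + 1
3 = 3*1 + 0
gcd(17, 449) = 1, so the inverse exists.
Back-substitute for 1:
1 = 1*7 − 2*3
  = −2*17 + 5*7
  = 5*449 − 132*17
So 17⁻¹ ≡ −132 ≡ 317 (mod 449).

317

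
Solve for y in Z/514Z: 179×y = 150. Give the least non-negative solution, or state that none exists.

gcd(179, 514) = 1, so a unique solution mod 514 exists.
179⁻¹ ≡ 313 (mod 514).
y ≡ 313×150 ≡ 176 (mod 514).

176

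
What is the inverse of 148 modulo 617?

Apply the Euclidean algorithm and back-substitute:
617 = 4·148 + 25
148 = 5·25 + 23
25 = 1·23 + 2
23 = 11·2 + 1
2 = 2·1 + 0
gcd(148, 617) = 1, so the inverse exists.
Bézout: 1 = −71·617 + 296·148.
So 148⁻¹ ≡ 296 (mod 617).

296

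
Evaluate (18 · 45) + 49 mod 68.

43

18 · 45 = 810 ≡ 62 (mod 68)
62 + 49 = 111 ≡ 43 (mod 68)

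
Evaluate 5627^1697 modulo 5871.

5627^1 ≡ 5627 (mod 5871)
5627^2 ≡ 5627^2 = 31663129 ≡ 826 (mod 5871)
5627^4 ≡ 826^2 = 682276 ≡ 1240 (mod 5871)
5627^8 ≡ 1240^2 = 1537600 ≡ 5269 (mod 5871)
5627^16 ≡ 5269^2 = 27762361 ≡ 4273 (mod 5871)
5627^32 ≡ 4273^2 = 18258529 ≡ 5590 (mod 5871)
5627^64 ≡ 5590^2 = 31248100 ≡ 2638 (mod 5871)
5627^128 ≡ 2638^2 = 6959044 ≡ 1909 (mod 5871)
5627^256 ≡ 1909^2 = 3644281 ≡ 4261 (mod 5871)
5627^512 ≡ 4261^2 = 18156121 ≡ 2989 (mod 5871)
5627^1024 ≡ 2989^2 = 8934121 ≡ 4330 (mod 5871)
5627^1697 = 5627^1024 * 5627^512 * 5627^128 * 5627^32 * 5627^1 ≡ 4330 * 2989 * 1909 * 5590 * 5627 (mod 5871).
Accumulate the product:
4330 * 2989 = 12942370 ≡ 2686
2686 * 1909 = 5127574 ≡ 2191
2191 * 5590 = 12247690 ≡ 784
784 * 5627 = 4411568 ≡ 2447

2447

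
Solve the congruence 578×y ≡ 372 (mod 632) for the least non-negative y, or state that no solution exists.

274

gcd(578, 632) = 2, and 2 | 372, so solutions exist.
Divide through by 2: 289×y mod 316 = 186.
289⁻¹ ≡ 117 (mod 316).
y ≡ 117×186 ≡ 274 (mod 316).
The smallest non-negative solution is y = 274.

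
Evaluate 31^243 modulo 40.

Compute successive squares:
243 in binary is 11110011, i.e. 243 = 128 + 64 + 32 + 16 + 2 + 1.
31^1 ≡ 31 (mod 40)
31^2 ≡ 31^2 = 961 ≡ 1 (mod 40)
31^4 ≡ 1^2 = 1 (mod 40)
31^8 ≡ 1^2 = 1 (mod 40)
31^16 ≡ 1^2 = 1 (mod 40)
31^32 ≡ 1^2 = 1 (mod 40)
31^64 ≡ 1^2 = 1 (mod 40)
31^128 ≡ 1^2 = 1 (mod 40)
31^243 = 31^128 * 31^64 * 31^32 * 31^16 * 31^2 * 31^1 ≡ 1 * 1 * 1 * 1 * 1 * 31 (mod 40).
Accumulate the product:
1 * 1 = 1
1 * 1 = 1
1 * 1 = 1
1 * 1 = 1
1 * 31 = 31

31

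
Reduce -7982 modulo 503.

66

-7982 = -16*503 + 66, so -7982 ≡ 66 (mod 503).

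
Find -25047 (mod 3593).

-25047 = -7×3593 + 104, so -25047 ≡ 104 (mod 3593).

104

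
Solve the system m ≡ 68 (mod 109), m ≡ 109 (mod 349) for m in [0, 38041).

109⁻¹ mod 349: 109×333 ≡ 1 (mod 349), so 109⁻¹ ≡ 333.
m = 68 + 109×((109 − 68)×333 mod 349) = 68 + 109×42 = 4646.
Check: 4646 mod 109 = 68, 4646 mod 349 = 109. ✓

4646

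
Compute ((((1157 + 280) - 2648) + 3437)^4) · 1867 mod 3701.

1157 + 280 = 1437
1437 - 2648 = -1211 ≡ 2490 (mod 3701)
2490 + 3437 = 5927 ≡ 2226 (mod 3701)
(2226)^4 ≡ 2384 (mod 3701)
2384 · 1867 = 4450928 ≡ 2326 (mod 3701)

2326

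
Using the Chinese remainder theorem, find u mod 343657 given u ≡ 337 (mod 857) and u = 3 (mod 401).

82609

857⁻¹ mod 401: 857*175 ≡ 1 (mod 401), so 857⁻¹ ≡ 175.
u = 337 + 857*((3 − 337)*175 mod 401) = 337 + 857*96 = 82609.
Check: 82609 mod 857 = 337, 82609 mod 401 = 3. ✓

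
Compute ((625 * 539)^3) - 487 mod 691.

516

625 * 539 = 336875 ≡ 358 (mod 691)
(358)^3 ≡ 312 (mod 691)
312 - 487 = -175 ≡ 516 (mod 691)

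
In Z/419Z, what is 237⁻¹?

320

Apply the Euclidean algorithm and back-substitute:
419 = 1*237 + 182
237 = 1*182 + 55
182 = 3*55 + 17
55 = 3*17 + 4
17 = 4*4 + 1
4 = 4*1 + 0
gcd(237, 419) = 1, so the inverse exists.
Bézout: 1 = 56*419 − 99*237.
So 237⁻¹ ≡ −99 ≡ 320 (mod 419).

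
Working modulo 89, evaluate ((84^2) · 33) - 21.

3

(84)^2 ≡ 25 (mod 89)
25 · 33 = 825 ≡ 24 (mod 89)
24 - 21 = 3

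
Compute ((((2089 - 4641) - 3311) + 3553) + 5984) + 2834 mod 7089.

2089 - 4641 = -2552 ≡ 4537 (mod 7089)
4537 - 3311 = 1226
1226 + 3553 = 4779
4779 + 5984 = 10763 ≡ 3674 (mod 7089)
3674 + 2834 = 6508

6508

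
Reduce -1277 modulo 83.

-1277 = -16·83 + 51, so -1277 ≡ 51 (mod 83).

51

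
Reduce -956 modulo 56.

52

-956 = -18×56 + 52, so -956 ≡ 52 (mod 56).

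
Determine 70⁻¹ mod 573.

352

By the extended Euclidean algorithm:
573 = 8×70 + 13
70 = 5×13 + 5
13 = 2×5 + 3
5 = 1×3 + 2
3 = 1×2 + 1
2 = 2×1 + 0
gcd(70, 573) = 1, so the inverse exists.
Bézout: 1 = 27×573 − 221×70.
So 70⁻¹ ≡ −221 ≡ 352 (mod 573).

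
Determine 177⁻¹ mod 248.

By the extended Euclidean algorithm:
248 = 1·177 + 71
177 = 2·71 + 35
71 = 2·35 + 1
35 = 35·1 + 0
gcd(177, 248) = 1, so the inverse exists.
Bézout: 1 = 5·248 − 7·177.
So 177⁻¹ ≡ −7 ≡ 241 (mod 248).

241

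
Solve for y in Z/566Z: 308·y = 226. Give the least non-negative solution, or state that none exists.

gcd(308, 566) = 2, and 2 | 226, so solutions exist.
Divide through by 2: 154·y ≡ 113 mod 283.
154⁻¹ ≡ 68 (mod 283).
y ≡ 68·113 ≡ 43 (mod 283).
The smallest non-negative solution is y = 43.

43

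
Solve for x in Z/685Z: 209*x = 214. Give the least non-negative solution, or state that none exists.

296

gcd(209, 685) = 1, so a unique solution mod 685 exists.
209⁻¹ ≡ 59 (mod 685).
x ≡ 59*214 ≡ 296 (mod 685).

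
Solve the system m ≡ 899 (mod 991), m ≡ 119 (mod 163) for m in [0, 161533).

102972

991⁻¹ mod 163: 991*138 ≡ 1 (mod 163), so 991⁻¹ ≡ 138.
m = 899 + 991*((119 − 899)*138 mod 163) = 899 + 991*103 = 102972.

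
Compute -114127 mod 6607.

4799

-114127 = -18*6607 + 4799, so -114127 ≡ 4799 (mod 6607).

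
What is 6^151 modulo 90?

151 in binary is 10010111, i.e. 151 = 128 + 16 + 4 + 2 + 1.
6^1 ≡ 6 (mod 90)
6^2 ≡ 6^2 = 36 (mod 90)
6^4 ≡ 36^2 = 1296 ≡ 36 (mod 90)
6^8 ≡ 36^2 = 1296 ≡ 36 (mod 90)
6^16 ≡ 36^2 = 1296 ≡ 36 (mod 90)
6^32 ≡ 36^2 = 1296 ≡ 36 (mod 90)
6^64 ≡ 36^2 = 1296 ≡ 36 (mod 90)
6^128 ≡ 36^2 = 1296 ≡ 36 (mod 90)
6^151 = 6^128 · 6^16 · 6^4 · 6^2 · 6^1 ≡ 36 · 36 · 36 · 36 · 6 (mod 90).
Accumulate the product:
36 · 36 = 1296 ≡ 36
36 · 36 = 1296 ≡ 36
36 · 36 = 1296 ≡ 36
36 · 6 = 216 ≡ 36

36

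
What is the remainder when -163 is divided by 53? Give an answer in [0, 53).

49

-163 = -4*53 + 49, so -163 ≡ 49 (mod 53).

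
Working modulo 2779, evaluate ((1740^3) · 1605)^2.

1481

(1740)^3 ≡ 1534 (mod 2779)
1534 · 1605 = 2462070 ≡ 2655 (mod 2779)
(2655)^2 ≡ 1481 (mod 2779)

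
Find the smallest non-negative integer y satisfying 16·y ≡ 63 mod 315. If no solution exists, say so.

gcd(16, 315) = 1, so a unique solution mod 315 exists.
16⁻¹ ≡ 256 (mod 315).
y ≡ 256·63 ≡ 63 (mod 315).

63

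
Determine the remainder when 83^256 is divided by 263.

178

Using repeated squaring:
83^1 ≡ 83 (mod 263)
83^2 ≡ 83^2 = 6889 ≡ 51 (mod 263)
83^4 ≡ 51^2 = 2601 ≡ 234 (mod 263)
83^8 ≡ 234^2 = 54756 ≡ 52 (mod 263)
83^16 ≡ 52^2 = 2704 ≡ 74 (mod 263)
83^32 ≡ 74^2 = 5476 ≡ 216 (mod 263)
83^64 ≡ 216^2 = 46656 ≡ 105 (mod 263)
83^128 ≡ 105^2 = 11025 ≡ 242 (mod 263)
83^256 ≡ 242^2 = 58564 ≡ 178 (mod 263)
So 83^256 ≡ 178 (mod 263).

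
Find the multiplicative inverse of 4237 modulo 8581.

8180

8581 = 2*4237 + 107
4237 = 39*107 + 64
107 = 1*64 + 43
64 = 1*43 + 21
43 = 2*21 + 1
21 = 21*1 + 0
gcd(4237, 8581) = 1, so the inverse exists.
Back-substitute for 1:
1 = 1*43 − 2*21
  = −2*64 + 3*43
  = 3*107 − 5*64
  = −5*4237 + 198*107
  = 198*8581 − 401*4237
So 4237⁻¹ ≡ −401 ≡ 8180 (mod 8581).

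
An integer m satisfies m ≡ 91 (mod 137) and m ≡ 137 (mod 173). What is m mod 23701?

137⁻¹ mod 173: 137×24 ≡ 1 (mod 173), so 137⁻¹ ≡ 24.
m = 91 + 137×((137 − 91)×24 mod 173) = 91 + 137×66 = 9133.

9133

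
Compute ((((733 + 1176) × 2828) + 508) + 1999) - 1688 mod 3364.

733 + 1176 = 1909
1909 × 2828 = 5398652 ≡ 2796 (mod 3364)
2796 + 508 = 3304
3304 + 1999 = 5303 ≡ 1939 (mod 3364)
1939 - 1688 = 251

251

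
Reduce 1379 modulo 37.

10

1379 = 37*37 + 10, so 1379 ≡ 10 (mod 37).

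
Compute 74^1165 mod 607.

By square-and-multiply:
1165 in binary is 10010001101, i.e. 1165 = 1024 + 128 + 8 + 4 + 1.
74^1 ≡ 74 (mod 607)
74^2 ≡ 74^2 = 5476 ≡ 13 (mod 607)
74^4 ≡ 13^2 = 169 (mod 607)
74^8 ≡ 169^2 = 28561 ≡ 32 (mod 607)
74^16 ≡ 32^2 = 1024 ≡ 417 (mod 607)
74^32 ≡ 417^2 = 173889 ≡ 287 (mod 607)
74^64 ≡ 287^2 = 82369 ≡ 424 (mod 607)
74^128 ≡ 424^2 = 179776 ≡ 104 (mod 607)
74^256 ≡ 104^2 = 10816 ≡ 497 (mod 607)
74^512 ≡ 497^2 = 247009 ≡ 567 (mod 607)
74^1024 ≡ 567^2 = 321489 ≡ 386 (mod 607)
74^1165 = 74^1024 * 74^128 * 74^8 * 74^4 * 74^1 ≡ 386 * 104 * 32 * 169 * 74 (mod 607).
Accumulate the product:
386 * 104 = 40144 ≡ 82
82 * 32 = 2624 ≡ 196
196 * 169 = 33124 ≡ 346
346 * 74 = 25604 ≡ 110

110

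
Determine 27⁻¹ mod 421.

78

Apply the Euclidean algorithm and back-substitute:
421 = 15·27 + 16
27 = 1·16 + 11
16 = 1·11 + 5
11 = 2·5 + 1
5 = 5·1 + 0
gcd(27, 421) = 1, so the inverse exists.
Bézout: 1 = −5·421 + 78·27.
So 27⁻¹ ≡ 78 (mod 421).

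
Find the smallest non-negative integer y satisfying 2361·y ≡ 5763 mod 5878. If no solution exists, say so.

gcd(2361, 5878) = 1, so a unique solution mod 5878 exists.
2361⁻¹ ≡ 3239 (mod 5878).
y ≡ 3239·5763 ≡ 3707 (mod 5878).

3707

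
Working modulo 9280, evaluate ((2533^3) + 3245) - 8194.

5128

(2533)^3 ≡ 797 (mod 9280)
797 + 3245 = 4042
4042 - 8194 = -4152 ≡ 5128 (mod 9280)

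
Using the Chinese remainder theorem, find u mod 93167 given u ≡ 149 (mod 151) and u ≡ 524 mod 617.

151⁻¹ mod 617: 151·237 ≡ 1 (mod 617), so 151⁻¹ ≡ 237.
u = 149 + 151·((524 − 149)·237 mod 617) = 149 + 151·27 = 4226.

4226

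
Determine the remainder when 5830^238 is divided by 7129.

Using repeated squaring:
238 in binary is 11101110, i.e. 238 = 128 + 64 + 32 + 8 + 4 + 2.
5830^1 ≡ 5830 (mod 7129)
5830^2 ≡ 5830^2 = 33988900 ≡ 4957 (mod 7129)
5830^4 ≡ 4957^2 = 24571849 ≡ 5315 (mod 7129)
5830^8 ≡ 5315^2 = 28249225 ≡ 4127 (mod 7129)
5830^16 ≡ 4127^2 = 17032129 ≡ 948 (mod 7129)
5830^32 ≡ 948^2 = 898704 ≡ 450 (mod 7129)
5830^64 ≡ 450^2 = 202500 ≡ 2888 (mod 7129)
5830^128 ≡ 2888^2 = 8340544 ≡ 6743 (mod 7129)
5830^238 = 5830^128 * 5830^64 * 5830^32 * 5830^8 * 5830^4 * 5830^2 ≡ 6743 * 2888 * 450 * 4127 * 5315 * 4957 (mod 7129).
Accumulate the product:
6743 * 2888 = 19473784 ≡ 4485
4485 * 450 = 2018250 ≡ 743
743 * 4127 = 3066361 ≡ 891
891 * 5315 = 4735665 ≡ 2009
2009 * 4957 = 9958613 ≡ 6529

6529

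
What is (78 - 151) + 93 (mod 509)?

78 - 151 = -73 ≡ 436 (mod 509)
436 + 93 = 529 ≡ 20 (mod 509)

20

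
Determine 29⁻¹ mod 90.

59

Apply the Euclidean algorithm and back-substitute:
90 = 3·29 + 3
29 = 9·3 + 2
3 = 1·2 + 1
2 = 2·1 + 0
gcd(29, 90) = 1, so the inverse exists.
Back-substitute for 1:
1 = 1·3 − 1·2
  = −1·29 + 10·3
  = 10·90 − 31·29
So 29⁻¹ ≡ −31 ≡ 59 (mod 90).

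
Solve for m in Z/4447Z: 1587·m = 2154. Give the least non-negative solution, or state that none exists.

842

gcd(1587, 4447) = 1, so a unique solution mod 4447 exists.
1587⁻¹ ≡ 3923 (mod 4447).
m ≡ 3923·2154 ≡ 842 (mod 4447).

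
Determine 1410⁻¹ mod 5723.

5654

By the extended Euclidean algorithm:
5723 = 4*1410 + 83
1410 = 16*83 + 82
83 = 1*82 + 1
82 = 82*1 + 0
gcd(1410, 5723) = 1, so the inverse exists.
Bézout: 1 = 17*5723 − 69*1410.
So 1410⁻¹ ≡ −69 ≡ 5654 (mod 5723).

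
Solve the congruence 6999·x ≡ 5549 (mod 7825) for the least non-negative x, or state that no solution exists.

gcd(6999, 7825) = 1, so a unique solution mod 7825 exists.
6999⁻¹ ≡ 6224 (mod 7825).
x ≡ 6224·5549 ≡ 5251 (mod 7825).

5251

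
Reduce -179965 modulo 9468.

9395

-179965 = -20×9468 + 9395, so -179965 ≡ 9395 (mod 9468).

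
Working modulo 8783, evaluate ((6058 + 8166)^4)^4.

1600

6058 + 8166 = 14224 ≡ 5441 (mod 8783)
(5441)^4 ≡ 8088 (mod 8783)
(8088)^4 ≡ 1600 (mod 8783)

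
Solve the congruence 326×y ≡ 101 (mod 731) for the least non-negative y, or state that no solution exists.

gcd(326, 731) = 1, so a unique solution mod 731 exists.
326⁻¹ ≡ 74 (mod 731).
y ≡ 74×101 ≡ 164 (mod 731).

164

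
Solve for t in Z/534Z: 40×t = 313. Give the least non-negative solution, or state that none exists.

no solution

gcd(40, 534) = 2, and 2 does not divide 313.
So the congruence has no solution.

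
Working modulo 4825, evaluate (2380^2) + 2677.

(2380)^2 ≡ 4675 (mod 4825)
4675 + 2677 = 7352 ≡ 2527 (mod 4825)

2527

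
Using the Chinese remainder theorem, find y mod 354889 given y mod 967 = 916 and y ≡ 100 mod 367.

967⁻¹ mod 367: 967·304 ≡ 1 (mod 367), so 967⁻¹ ≡ 304.
y = 916 + 967·((100 − 916)·304 mod 367) = 916 + 967·28 = 27992.

27992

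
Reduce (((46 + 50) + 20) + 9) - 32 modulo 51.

42

46 + 50 = 96 ≡ 45 (mod 51)
45 + 20 = 65 ≡ 14 (mod 51)
14 + 9 = 23
23 - 32 = -9 ≡ 42 (mod 51)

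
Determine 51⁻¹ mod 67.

Apply the Euclidean algorithm and back-substitute:
67 = 1×51 + 16
51 = 3×16 + 3
16 = 5×3 + 1
3 = 3×1 + 0
gcd(51, 67) = 1, so the inverse exists.
Back-substitute for 1:
1 = 1×16 − 5×3
  = −5×51 + 16×16
  = 16×67 − 21×51
So 51⁻¹ ≡ −21 ≡ 46 (mod 67).

46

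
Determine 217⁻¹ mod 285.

Run the extended Euclidean algorithm:
285 = 1·217 + 68
217 = 3·68 + 13
68 = 5·13 + 3
13 = 4·3 + 1
3 = 3·1 + 0
gcd(217, 285) = 1, so the inverse exists.
Back-substitute for 1:
1 = 1·13 − 4·3
  = −4·68 + 21·13
  = 21·217 − 67·68
  = −67·285 + 88·217
So 217⁻¹ ≡ 88 (mod 285).

88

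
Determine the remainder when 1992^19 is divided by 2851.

Using repeated squaring:
1992^1 ≡ 1992 (mod 2851)
1992^2 ≡ 1992^2 = 3968064 ≡ 2323 (mod 2851)
1992^4 ≡ 2323^2 = 5396329 ≡ 2237 (mod 2851)
1992^8 ≡ 2237^2 = 5004169 ≡ 664 (mod 2851)
1992^16 ≡ 664^2 = 440896 ≡ 1842 (mod 2851)
1992^19 = 1992^16 × 1992^2 × 1992^1 ≡ 1842 × 2323 × 1992 (mod 2851).
Accumulate the product:
1842 × 2323 = 4278966 ≡ 2466
2466 × 1992 = 4912272 ≡ 2850

2850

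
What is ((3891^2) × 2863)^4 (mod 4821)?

(3891)^2 ≡ 1941 (mod 4821)
1941 × 2863 = 5557083 ≡ 3291 (mod 4821)
(3291)^4 ≡ 4737 (mod 4821)

4737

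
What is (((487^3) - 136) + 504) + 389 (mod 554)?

(487)^3 ≡ 59 (mod 554)
59 - 136 = -77 ≡ 477 (mod 554)
477 + 504 = 981 ≡ 427 (mod 554)
427 + 389 = 816 ≡ 262 (mod 554)

262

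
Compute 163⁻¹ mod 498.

55

By the extended Euclidean algorithm:
498 = 3·163 + 9
163 = 18·9 + 1
9 = 9·1 + 0
gcd(163, 498) = 1, so the inverse exists.
Bézout: 1 = −18·498 + 55·163.
So 163⁻¹ ≡ 55 (mod 498).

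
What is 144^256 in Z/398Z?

28

Using repeated squaring:
144^1 ≡ 144 (mod 398)
144^2 ≡ 144^2 = 20736 ≡ 40 (mod 398)
144^4 ≡ 40^2 = 1600 ≡ 8 (mod 398)
144^8 ≡ 8^2 = 64 (mod 398)
144^16 ≡ 64^2 = 4096 ≡ 116 (mod 398)
144^32 ≡ 116^2 = 13456 ≡ 322 (mod 398)
144^64 ≡ 322^2 = 103684 ≡ 204 (mod 398)
144^128 ≡ 204^2 = 41616 ≡ 224 (mod 398)
144^256 ≡ 224^2 = 50176 ≡ 28 (mod 398)
So 144^256 ≡ 28 (mod 398).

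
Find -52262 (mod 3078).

-52262 = -17×3078 + 64, so -52262 ≡ 64 (mod 3078).

64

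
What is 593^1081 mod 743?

593^1 ≡ 593 (mod 743)
593^2 ≡ 593^2 = 351649 ≡ 210 (mod 743)
593^4 ≡ 210^2 = 44100 ≡ 263 (mod 743)
593^8 ≡ 263^2 = 69169 ≡ 70 (mod 743)
593^16 ≡ 70^2 = 4900 ≡ 442 (mod 743)
593^32 ≡ 442^2 = 195364 ≡ 698 (mod 743)
593^64 ≡ 698^2 = 487204 ≡ 539 (mod 743)
593^128 ≡ 539^2 = 290521 ≡ 8 (mod 743)
593^256 ≡ 8^2 = 64 (mod 743)
593^512 ≡ 64^2 = 4096 ≡ 381 (mod 743)
593^1024 ≡ 381^2 = 145161 ≡ 276 (mod 743)
593^1081 = 593^1024 * 593^32 * 593^16 * 593^8 * 593^1 ≡ 276 * 698 * 442 * 70 * 593 (mod 743).
Accumulate the product:
276 * 698 = 192648 ≡ 211
211 * 442 = 93262 ≡ 387
387 * 70 = 27090 ≡ 342
342 * 593 = 202806 ≡ 710

710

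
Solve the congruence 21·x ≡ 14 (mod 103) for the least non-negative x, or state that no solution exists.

gcd(21, 103) = 1, so a unique solution mod 103 exists.
21⁻¹ ≡ 54 (mod 103).
x ≡ 54·14 ≡ 35 (mod 103).

35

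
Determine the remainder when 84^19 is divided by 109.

19 in binary is 10011, i.e. 19 = 16 + 2 + 1.
84^1 ≡ 84 (mod 109)
84^2 ≡ 84^2 = 7056 ≡ 80 (mod 109)
84^4 ≡ 80^2 = 6400 ≡ 78 (mod 109)
84^8 ≡ 78^2 = 6084 ≡ 89 (mod 109)
84^16 ≡ 89^2 = 7921 ≡ 73 (mod 109)
84^19 = 84^16 × 84^2 × 84^1 ≡ 73 × 80 × 84 (mod 109).
Accumulate the product:
73 × 80 = 5840 ≡ 63
63 × 84 = 5292 ≡ 60

60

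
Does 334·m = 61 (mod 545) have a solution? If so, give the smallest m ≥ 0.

gcd(334, 545) = 1, so a unique solution mod 545 exists.
334⁻¹ ≡ 514 (mod 545).
m ≡ 514·61 ≡ 289 (mod 545).

289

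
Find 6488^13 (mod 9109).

5011

By square-and-multiply:
6488^1 ≡ 6488 (mod 9109)
6488^2 ≡ 6488^2 = 42094144 ≡ 1455 (mod 9109)
6488^4 ≡ 1455^2 = 2117025 ≡ 3737 (mod 9109)
6488^8 ≡ 3737^2 = 13965169 ≡ 1072 (mod 9109)
6488^13 = 6488^8 * 6488^4 * 6488^1 ≡ 1072 * 3737 * 6488 (mod 9109).
Accumulate the product:
1072 * 3737 = 4006064 ≡ 7213
7213 * 6488 = 46797944 ≡ 5011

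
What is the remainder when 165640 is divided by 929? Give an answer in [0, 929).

278

165640 = 178·929 + 278, so 165640 ≡ 278 (mod 929).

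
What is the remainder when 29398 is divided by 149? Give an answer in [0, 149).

29398 = 197×149 + 45, so 29398 ≡ 45 (mod 149).

45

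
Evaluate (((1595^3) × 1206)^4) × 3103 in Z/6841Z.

(1595)^3 ≡ 1248 (mod 6841)
1248 × 1206 = 1505088 ≡ 68 (mod 6841)
(68)^4 ≡ 3251 (mod 6841)
3251 × 3103 = 10087853 ≡ 4219 (mod 6841)

4219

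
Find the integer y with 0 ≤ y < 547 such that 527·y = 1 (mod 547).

Run the extended Euclidean algorithm:
547 = 1*527 + 20
527 = 26*20 + 7
20 = 2*7 + 6
7 = 1*6 + 1
6 = 6*1 + 0
gcd(527, 547) = 1, so the inverse exists.
Bézout: 1 = −79*547 + 82*527.
So 527⁻¹ ≡ 82 (mod 547).

82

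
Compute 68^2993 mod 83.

1

Using repeated squaring:
68^1 ≡ 68 (mod 83)
68^2 ≡ 68^2 = 4624 ≡ 59 (mod 83)
68^4 ≡ 59^2 = 3481 ≡ 78 (mod 83)
68^8 ≡ 78^2 = 6084 ≡ 25 (mod 83)
68^16 ≡ 25^2 = 625 ≡ 44 (mod 83)
68^32 ≡ 44^2 = 1936 ≡ 27 (mod 83)
68^64 ≡ 27^2 = 729 ≡ 65 (mod 83)
68^128 ≡ 65^2 = 4225 ≡ 75 (mod 83)
68^256 ≡ 75^2 = 5625 ≡ 64 (mod 83)
68^512 ≡ 64^2 = 4096 ≡ 29 (mod 83)
68^1024 ≡ 29^2 = 841 ≡ 11 (mod 83)
68^2048 ≡ 11^2 = 121 ≡ 38 (mod 83)
68^2993 = 68^2048 * 68^512 * 68^256 * 68^128 * 68^32 * 68^16 * 68^1 ≡ 38 * 29 * 64 * 75 * 27 * 44 * 68 (mod 83).
Accumulate the product:
38 * 29 = 1102 ≡ 23
23 * 64 = 1472 ≡ 61
61 * 75 = 4575 ≡ 10
10 * 27 = 270 ≡ 21
21 * 44 = 924 ≡ 11
11 * 68 = 748 ≡ 1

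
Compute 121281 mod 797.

121281 = 152*797 + 137, so 121281 ≡ 137 (mod 797).

137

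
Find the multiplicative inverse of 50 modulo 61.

61 = 1*50 + 11
50 = 4*11 + 6
11 = 1*6 + 5
6 = 1*5 + 1
5 = 5*1 + 0
gcd(50, 61) = 1, so the inverse exists.
Bézout: 1 = −9*61 + 11*50.
So 50⁻¹ ≡ 11 (mod 61).

11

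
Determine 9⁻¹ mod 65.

Apply the Euclidean algorithm and back-substitute:
65 = 7×9 + 2
9 = 4×2 + 1
2 = 2×1 + 0
gcd(9, 65) = 1, so the inverse exists.
Bézout: 1 = −4×65 + 29×9.
So 9⁻¹ ≡ 29 (mod 65).

29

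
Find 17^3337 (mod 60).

17

By square-and-multiply:
17^1 ≡ 17 (mod 60)
17^2 ≡ 17^2 = 289 ≡ 49 (mod 60)
17^4 ≡ 49^2 = 2401 ≡ 1 (mod 60)
17^8 ≡ 1^2 = 1 (mod 60)
17^16 ≡ 1^2 = 1 (mod 60)
17^32 ≡ 1^2 = 1 (mod 60)
17^64 ≡ 1^2 = 1 (mod 60)
17^128 ≡ 1^2 = 1 (mod 60)
17^256 ≡ 1^2 = 1 (mod 60)
17^512 ≡ 1^2 = 1 (mod 60)
17^1024 ≡ 1^2 = 1 (mod 60)
17^2048 ≡ 1^2 = 1 (mod 60)
17^3337 = 17^2048 × 17^1024 × 17^256 × 17^8 × 17^1 ≡ 1 × 1 × 1 × 1 × 17 (mod 60).
Accumulate the product:
1 × 1 = 1
1 × 1 = 1
1 × 1 = 1
1 × 17 = 17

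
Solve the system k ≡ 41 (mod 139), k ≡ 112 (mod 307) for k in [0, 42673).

139⁻¹ mod 307: 139*254 ≡ 1 (mod 307), so 139⁻¹ ≡ 254.
k = 41 + 139*((112 − 41)*254 mod 307) = 41 + 139*228 = 31733.

31733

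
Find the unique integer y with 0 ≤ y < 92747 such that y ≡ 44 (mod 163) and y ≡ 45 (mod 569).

163⁻¹ mod 569: 163*192 ≡ 1 (mod 569), so 163⁻¹ ≡ 192.
y = 44 + 163*((45 − 44)*192 mod 569) = 44 + 163*192 = 31340.

31340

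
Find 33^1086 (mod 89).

By square-and-multiply:
1086 in binary is 10000111110, i.e. 1086 = 1024 + 32 + 16 + 8 + 4 + 2.
33^1 ≡ 33 (mod 89)
33^2 ≡ 33^2 = 1089 ≡ 21 (mod 89)
33^4 ≡ 21^2 = 441 ≡ 85 (mod 89)
33^8 ≡ 85^2 = 7225 ≡ 16 (mod 89)
33^16 ≡ 16^2 = 256 ≡ 78 (mod 89)
33^32 ≡ 78^2 = 6084 ≡ 32 (mod 89)
33^64 ≡ 32^2 = 1024 ≡ 45 (mod 89)
33^128 ≡ 45^2 = 2025 ≡ 67 (mod 89)
33^256 ≡ 67^2 = 4489 ≡ 39 (mod 89)
33^512 ≡ 39^2 = 1521 ≡ 8 (mod 89)
33^1024 ≡ 8^2 = 64 (mod 89)
33^1086 = 33^1024 · 33^32 · 33^16 · 33^8 · 33^4 · 33^2 ≡ 64 · 32 · 78 · 16 · 85 · 21 (mod 89).
Accumulate the product:
64 · 32 = 2048 ≡ 1
1 · 78 = 78
78 · 16 = 1248 ≡ 2
2 · 85 = 170 ≡ 81
81 · 21 = 1701 ≡ 10

10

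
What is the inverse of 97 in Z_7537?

6760

By the extended Euclidean algorithm:
7537 = 77*97 + 68
97 = 1*68 + 29
68 = 2*29 + 10
29 = 2*10 + 9
10 = 1*9 + 1
9 = 9*1 + 0
gcd(97, 7537) = 1, so the inverse exists.
Bézout: 1 = 10*7537 − 777*97.
So 97⁻¹ ≡ −777 ≡ 6760 (mod 7537).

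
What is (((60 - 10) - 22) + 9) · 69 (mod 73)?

71

60 - 10 = 50
50 - 22 = 28
28 + 9 = 37
37 · 69 = 2553 ≡ 71 (mod 73)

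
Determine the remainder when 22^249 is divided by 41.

249 in binary is 11111001, i.e. 249 = 128 + 64 + 32 + 16 + 8 + 1.
22^1 ≡ 22 (mod 41)
22^2 ≡ 22^2 = 484 ≡ 33 (mod 41)
22^4 ≡ 33^2 = 1089 ≡ 23 (mod 41)
22^8 ≡ 23^2 = 529 ≡ 37 (mod 41)
22^16 ≡ 37^2 = 1369 ≡ 16 (mod 41)
22^32 ≡ 16^2 = 256 ≡ 10 (mod 41)
22^64 ≡ 10^2 = 100 ≡ 18 (mod 41)
22^128 ≡ 18^2 = 324 ≡ 37 (mod 41)
22^249 = 22^128 · 22^64 · 22^32 · 22^16 · 22^8 · 22^1 ≡ 37 · 18 · 10 · 16 · 37 · 22 (mod 41).
Accumulate the product:
37 · 18 = 666 ≡ 10
10 · 10 = 100 ≡ 18
18 · 16 = 288 ≡ 1
1 · 37 = 37
37 · 22 = 814 ≡ 35

35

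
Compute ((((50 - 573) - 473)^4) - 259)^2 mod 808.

50 - 573 = -523 ≡ 285 (mod 808)
285 - 473 = -188 ≡ 620 (mod 808)
(620)^4 ≡ 440 (mod 808)
440 - 259 = 181
(181)^2 ≡ 441 (mod 808)

441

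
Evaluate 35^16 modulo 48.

1

35^1 ≡ 35 (mod 48)
35^2 ≡ 35^2 = 1225 ≡ 25 (mod 48)
35^4 ≡ 25^2 = 625 ≡ 1 (mod 48)
35^8 ≡ 1^2 = 1 (mod 48)
35^16 ≡ 1^2 = 1 (mod 48)
So 35^16 ≡ 1 (mod 48).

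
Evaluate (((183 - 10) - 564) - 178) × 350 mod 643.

180

183 - 10 = 173
173 - 564 = -391 ≡ 252 (mod 643)
252 - 178 = 74
74 × 350 = 25900 ≡ 180 (mod 643)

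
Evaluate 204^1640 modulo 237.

141

1640 in binary is 11001101000, i.e. 1640 = 1024 + 512 + 64 + 32 + 8.
204^1 ≡ 204 (mod 237)
204^2 ≡ 204^2 = 41616 ≡ 141 (mod 237)
204^4 ≡ 141^2 = 19881 ≡ 210 (mod 237)
204^8 ≡ 210^2 = 44100 ≡ 18 (mod 237)
204^16 ≡ 18^2 = 324 ≡ 87 (mod 237)
204^32 ≡ 87^2 = 7569 ≡ 222 (mod 237)
204^64 ≡ 222^2 = 49284 ≡ 225 (mod 237)
204^128 ≡ 225^2 = 50625 ≡ 144 (mod 237)
204^256 ≡ 144^2 = 20736 ≡ 117 (mod 237)
204^512 ≡ 117^2 = 13689 ≡ 180 (mod 237)
204^1024 ≡ 180^2 = 32400 ≡ 168 (mod 237)
204^1640 = 204^1024 × 204^512 × 204^64 × 204^32 × 204^8 ≡ 168 × 180 × 225 × 222 × 18 (mod 237).
Accumulate the product:
168 × 180 = 30240 ≡ 141
141 × 225 = 31725 ≡ 204
204 × 222 = 45288 ≡ 21
21 × 18 = 378 ≡ 141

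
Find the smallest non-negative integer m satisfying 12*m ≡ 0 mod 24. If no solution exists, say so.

0

gcd(12, 24) = 12, and 12 | 0, so solutions exist.
Divide through by 12: 1*m ≡ 0 (mod 2).
1⁻¹ ≡ 1 (mod 2).
m ≡ 1*0 ≡ 0 (mod 2).
The smallest non-negative solution is m = 0.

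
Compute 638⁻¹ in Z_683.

Apply the Euclidean algorithm and back-substitute:
683 = 1·638 + 45
638 = 14·45 + 8
45 = 5·8 + 5
8 = 1·5 + 3
5 = 1·3 + 2
3 = 1·2 + 1
2 = 2·1 + 0
gcd(638, 683) = 1, so the inverse exists.
Bézout: 1 = −241·683 + 258·638.
So 638⁻¹ ≡ 258 (mod 683).

258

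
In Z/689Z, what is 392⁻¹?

631

689 = 1·392 + 297
392 = 1·297 + 95
297 = 3·95 + 12
95 = 7·12 + 11
12 = 1·11 + 1
11 = 11·1 + 0
gcd(392, 689) = 1, so the inverse exists.
Back-substitute for 1:
1 = 1·12 − 1·11
  = −1·95 + 8·12
  = 8·297 − 25·95
  = −25·392 + 33·297
  = 33·689 − 58·392
So 392⁻¹ ≡ −58 ≡ 631 (mod 689).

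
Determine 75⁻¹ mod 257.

24

Run the extended Euclidean algorithm:
257 = 3×75 + 32
75 = 2×32 + 11
32 = 2×11 + 10
11 = 1×10 + 1
10 = 10×1 + 0
gcd(75, 257) = 1, so the inverse exists.
Back-substitute for 1:
1 = 1×11 − 1×10
  = −1×32 + 3×11
  = 3×75 − 7×32
  = −7×257 + 24×75
So 75⁻¹ ≡ 24 (mod 257).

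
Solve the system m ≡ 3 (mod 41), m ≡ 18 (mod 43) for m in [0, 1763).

41⁻¹ mod 43: 41*21 ≡ 1 (mod 43), so 41⁻¹ ≡ 21.
m = 3 + 41*((18 − 3)*21 mod 43) = 3 + 41*14 = 577.
Check: 577 mod 41 = 3, 577 mod 43 = 18. ✓

577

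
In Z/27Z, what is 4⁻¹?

7

By the extended Euclidean algorithm:
27 = 6*4 + 3
4 = 1*3 + 1
3 = 3*1 + 0
gcd(4, 27) = 1, so the inverse exists.
Bézout: 1 = −1*27 + 7*4.
So 4⁻¹ ≡ 7 (mod 27).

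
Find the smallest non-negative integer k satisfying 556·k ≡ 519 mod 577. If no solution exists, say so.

305

gcd(556, 577) = 1, so a unique solution mod 577 exists.
556⁻¹ ≡ 522 (mod 577).
k ≡ 522·519 ≡ 305 (mod 577).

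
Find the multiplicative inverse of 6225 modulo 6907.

Run the extended Euclidean algorithm:
6907 = 1×6225 + 682
6225 = 9×682 + 87
682 = 7×87 + 73
87 = 1×73 + 14
73 = 5×14 + 3
14 = 4×3 + 2
3 = 1×2 + 1
2 = 2×1 + 0
gcd(6225, 6907) = 1, so the inverse exists.
Bézout: 1 = 2218×6907 − 2461×6225.
So 6225⁻¹ ≡ −2461 ≡ 4446 (mod 6907).

4446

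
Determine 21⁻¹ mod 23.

11

Run the extended Euclidean algorithm:
23 = 1*21 + 2
21 = 10*2 + 1
2 = 2*1 + 0
gcd(21, 23) = 1, so the inverse exists.
Back-substitute for 1:
1 = 1*21 − 10*2
  = −10*23 + 11*21
So 21⁻¹ ≡ 11 (mod 23).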